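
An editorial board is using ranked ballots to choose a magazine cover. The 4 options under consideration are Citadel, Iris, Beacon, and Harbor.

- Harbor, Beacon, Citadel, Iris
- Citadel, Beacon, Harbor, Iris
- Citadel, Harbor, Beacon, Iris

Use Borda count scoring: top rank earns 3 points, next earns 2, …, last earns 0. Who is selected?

Borda scores:
  Citadel: 1 + 3 + 3 = 7
  Iris: 0 + 0 + 0 = 0
  Beacon: 2 + 2 + 1 = 5
  Harbor: 3 + 1 + 2 = 6
Citadel has the highest total.

Citadel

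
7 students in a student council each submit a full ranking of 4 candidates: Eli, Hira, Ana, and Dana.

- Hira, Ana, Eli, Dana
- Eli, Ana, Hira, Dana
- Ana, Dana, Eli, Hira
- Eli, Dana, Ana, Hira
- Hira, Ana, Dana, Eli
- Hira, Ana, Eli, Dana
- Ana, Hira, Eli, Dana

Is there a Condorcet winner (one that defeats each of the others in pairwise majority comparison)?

Yes

Head-to-head results (7 voters total):
Eli vs Hira: Hira wins 4–3.
Eli vs Ana: Ana wins 5–2.
Eli vs Dana: Eli wins 5–2.
Hira vs Ana: Ana wins 4–3.
Hira vs Dana: Hira wins 5–2.
Ana vs Dana: Ana wins 6–1.
Ana beats each rival — Eli (5–2), Hira (4–3), Dana (6–1) — so Ana is the Condorcet winner.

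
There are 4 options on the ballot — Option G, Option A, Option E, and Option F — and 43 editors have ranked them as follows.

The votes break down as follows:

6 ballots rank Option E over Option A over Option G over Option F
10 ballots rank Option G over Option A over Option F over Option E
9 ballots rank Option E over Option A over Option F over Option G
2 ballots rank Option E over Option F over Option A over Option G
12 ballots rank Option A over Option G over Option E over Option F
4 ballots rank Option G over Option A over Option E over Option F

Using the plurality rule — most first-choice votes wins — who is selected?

First-place vote totals:
  Option G: 14
  Option A: 12
  Option E: 17
  Option F: 0
Option E has the most first-place votes.

Option E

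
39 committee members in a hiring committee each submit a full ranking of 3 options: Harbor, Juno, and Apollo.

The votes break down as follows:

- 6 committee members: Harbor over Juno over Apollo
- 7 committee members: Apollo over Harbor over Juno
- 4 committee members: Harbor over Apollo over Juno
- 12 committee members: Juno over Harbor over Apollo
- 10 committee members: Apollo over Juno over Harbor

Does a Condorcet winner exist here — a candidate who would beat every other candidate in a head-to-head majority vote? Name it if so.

Head-to-head results (39 voters total):
Harbor vs Juno: Juno wins 22–17.
Harbor vs Apollo: Harbor wins 22–17.
Juno vs Apollo: Apollo wins 21–18.
No candidate beats all others: Harbor beats Apollo beats Juno beats Harbor, a majority cycle.

None — there is no Condorcet winner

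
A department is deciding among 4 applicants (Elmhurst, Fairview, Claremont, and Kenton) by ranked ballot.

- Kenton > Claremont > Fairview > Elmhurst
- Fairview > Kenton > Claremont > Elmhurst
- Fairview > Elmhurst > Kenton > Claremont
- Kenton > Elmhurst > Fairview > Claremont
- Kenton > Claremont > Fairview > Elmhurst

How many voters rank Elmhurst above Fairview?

Ballots ranking Elmhurst above Fairview: 1.
Ballots ranking Fairview above Elmhurst: 4.
So 1 of 5 voters prefer Elmhurst to Fairview.

1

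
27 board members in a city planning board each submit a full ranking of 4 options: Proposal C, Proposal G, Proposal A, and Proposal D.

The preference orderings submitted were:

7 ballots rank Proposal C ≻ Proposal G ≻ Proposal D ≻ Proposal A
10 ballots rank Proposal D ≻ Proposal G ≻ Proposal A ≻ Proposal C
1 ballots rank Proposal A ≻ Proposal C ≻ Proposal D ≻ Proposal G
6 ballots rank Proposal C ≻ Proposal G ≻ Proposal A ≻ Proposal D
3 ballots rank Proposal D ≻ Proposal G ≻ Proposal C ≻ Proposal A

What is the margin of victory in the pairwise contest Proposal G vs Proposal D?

Ballots ranking Proposal G above Proposal D: 7+6 = 13.
Ballots ranking Proposal D above Proposal G: 10+1+3 = 14.
Proposal D wins 14–13, a margin of 1.

1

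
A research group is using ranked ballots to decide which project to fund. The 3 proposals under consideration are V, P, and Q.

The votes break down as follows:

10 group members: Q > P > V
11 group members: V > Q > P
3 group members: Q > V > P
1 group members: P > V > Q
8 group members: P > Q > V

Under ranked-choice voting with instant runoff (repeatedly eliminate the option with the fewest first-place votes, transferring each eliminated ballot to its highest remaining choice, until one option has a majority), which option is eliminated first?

Round 1: Q 13, V 11, P 9. P has the fewest and is eliminated.
Round 2: Q 21, V 12. Q has a majority.

P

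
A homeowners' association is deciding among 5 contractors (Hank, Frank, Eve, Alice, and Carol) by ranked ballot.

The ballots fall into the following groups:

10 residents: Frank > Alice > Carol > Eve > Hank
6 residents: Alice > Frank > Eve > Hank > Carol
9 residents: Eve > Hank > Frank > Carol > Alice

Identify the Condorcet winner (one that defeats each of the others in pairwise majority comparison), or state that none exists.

Frank

Head-to-head results (25 voters total):
Hank vs Frank: Frank wins 16–9.
Hank vs Eve: Eve wins 25–0.
Hank vs Alice: Alice wins 16–9.
Hank vs Carol: Hank wins 15–10.
Frank vs Eve: Frank wins 16–9.
Frank vs Alice: Frank wins 19–6.
Frank vs Carol: Frank wins 25–0.
Eve vs Alice: Alice wins 16–9.
Eve vs Carol: Eve wins 15–10.
Alice vs Carol: Alice wins 16–9.
Frank beats each rival — Hank (16–9), Eve (16–9), Alice (19–6), Carol (25–0) — so Frank is the Condorcet winner.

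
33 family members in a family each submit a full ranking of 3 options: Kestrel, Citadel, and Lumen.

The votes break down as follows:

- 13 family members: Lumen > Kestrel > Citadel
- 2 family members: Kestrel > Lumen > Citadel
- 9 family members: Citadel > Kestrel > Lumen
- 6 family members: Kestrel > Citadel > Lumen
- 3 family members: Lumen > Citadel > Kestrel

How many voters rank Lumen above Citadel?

Ballots ranking Lumen above Citadel: 13+2+3 = 18.
Ballots ranking Citadel above Lumen: 9+6 = 15.
So 18 of 33 voters prefer Lumen to Citadel.

18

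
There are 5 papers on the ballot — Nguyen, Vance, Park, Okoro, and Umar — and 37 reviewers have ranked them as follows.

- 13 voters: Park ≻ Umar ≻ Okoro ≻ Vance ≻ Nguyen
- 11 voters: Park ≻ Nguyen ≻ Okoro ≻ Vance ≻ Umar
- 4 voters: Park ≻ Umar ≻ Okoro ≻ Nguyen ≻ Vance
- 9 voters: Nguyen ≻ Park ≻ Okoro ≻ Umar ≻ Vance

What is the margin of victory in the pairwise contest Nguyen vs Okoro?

Ballots ranking Nguyen above Okoro: 11+9 = 20.
Ballots ranking Okoro above Nguyen: 13+4 = 17.
Nguyen wins 20–17, a margin of 3.

3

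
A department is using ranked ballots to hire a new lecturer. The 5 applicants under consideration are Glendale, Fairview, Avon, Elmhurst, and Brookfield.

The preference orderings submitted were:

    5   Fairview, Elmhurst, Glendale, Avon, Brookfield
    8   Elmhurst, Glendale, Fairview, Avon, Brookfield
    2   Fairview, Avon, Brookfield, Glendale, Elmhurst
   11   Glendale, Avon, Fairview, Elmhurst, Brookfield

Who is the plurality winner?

Glendale

First-place vote totals:
  Glendale: 11
  Fairview: 7
  Avon: 0
  Elmhurst: 8
  Brookfield: 0
Glendale has the most first-place votes.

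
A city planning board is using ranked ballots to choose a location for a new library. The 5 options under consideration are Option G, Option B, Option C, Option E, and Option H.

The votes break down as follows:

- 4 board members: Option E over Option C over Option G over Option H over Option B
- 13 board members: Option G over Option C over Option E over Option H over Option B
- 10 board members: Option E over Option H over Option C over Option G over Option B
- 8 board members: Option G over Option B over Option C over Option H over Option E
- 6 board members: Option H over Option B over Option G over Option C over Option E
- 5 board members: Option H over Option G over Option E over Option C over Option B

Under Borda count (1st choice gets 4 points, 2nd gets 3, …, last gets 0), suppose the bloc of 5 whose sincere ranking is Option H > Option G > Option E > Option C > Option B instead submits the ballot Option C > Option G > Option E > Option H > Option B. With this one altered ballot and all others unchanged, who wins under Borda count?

Option G

Borda totals with the altered ballot: Option G 129, Option B 42, Option C 113, Option E 92, Option H 84.
The winner is unchanged: still Option G.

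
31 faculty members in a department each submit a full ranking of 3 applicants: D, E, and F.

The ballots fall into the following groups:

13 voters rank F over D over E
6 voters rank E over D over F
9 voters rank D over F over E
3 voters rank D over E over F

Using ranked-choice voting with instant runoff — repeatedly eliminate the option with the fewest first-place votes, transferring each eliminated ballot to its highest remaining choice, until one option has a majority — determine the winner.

D

Round 1: F 13, D 12, E 6. E has the fewest and is eliminated.
Round 2: D 18, F 13. D has a majority.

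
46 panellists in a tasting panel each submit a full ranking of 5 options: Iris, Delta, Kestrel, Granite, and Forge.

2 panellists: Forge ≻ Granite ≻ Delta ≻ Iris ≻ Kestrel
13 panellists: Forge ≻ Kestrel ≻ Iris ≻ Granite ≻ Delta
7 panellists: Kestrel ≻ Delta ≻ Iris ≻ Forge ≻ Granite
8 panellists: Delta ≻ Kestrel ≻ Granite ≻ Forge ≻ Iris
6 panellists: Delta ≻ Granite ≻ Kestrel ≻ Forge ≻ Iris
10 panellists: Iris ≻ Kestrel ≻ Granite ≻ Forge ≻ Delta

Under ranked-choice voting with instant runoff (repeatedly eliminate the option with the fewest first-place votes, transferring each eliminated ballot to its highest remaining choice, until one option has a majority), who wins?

Round 1: Forge 15, Delta 14, Iris 10, Kestrel 7, Granite 0. Granite has the fewest and is eliminated.
Round 2: Forge 15, Delta 14, Iris 10, Kestrel 7. Kestrel has the fewest and is eliminated.
Round 3: Delta 21, Forge 15, Iris 10. Iris has the fewest and is eliminated.
Round 4: Forge 25, Delta 21. Forge has a majority.

Forge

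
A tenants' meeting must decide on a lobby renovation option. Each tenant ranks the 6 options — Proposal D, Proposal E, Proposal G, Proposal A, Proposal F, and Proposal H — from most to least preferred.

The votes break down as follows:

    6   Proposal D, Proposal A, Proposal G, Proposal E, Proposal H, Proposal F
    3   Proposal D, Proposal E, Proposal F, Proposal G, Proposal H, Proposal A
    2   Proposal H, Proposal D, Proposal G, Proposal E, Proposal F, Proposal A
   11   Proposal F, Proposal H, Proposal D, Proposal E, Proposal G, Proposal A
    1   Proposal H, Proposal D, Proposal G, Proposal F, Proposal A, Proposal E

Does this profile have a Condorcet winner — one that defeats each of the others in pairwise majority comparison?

No

Head-to-head results (23 voters total):
Proposal D vs Proposal E: Proposal D wins 23–0.
Proposal D vs Proposal G: Proposal D wins 23–0.
Proposal D vs Proposal A: Proposal D wins 23–0.
Proposal D vs Proposal F: Proposal D wins 12–11.
Proposal D vs Proposal H: Proposal H wins 14–9.
Proposal E vs Proposal G: Proposal E wins 14–9.
Proposal E vs Proposal A: Proposal E wins 16–7.
Proposal E vs Proposal F: Proposal F wins 12–11.
Proposal E vs Proposal H: Proposal H wins 14–9.
Proposal G vs Proposal A: Proposal G wins 17–6.
Proposal G vs Proposal F: Proposal F wins 14–9.
Proposal G vs Proposal H: Proposal H wins 14–9.
Proposal A vs Proposal F: Proposal F wins 17–6.
Proposal A vs Proposal H: Proposal H wins 17–6.
Proposal F vs Proposal H: Proposal F wins 14–9.
No candidate beats all others: Proposal D beats Proposal F beats Proposal H beats Proposal D, a majority cycle.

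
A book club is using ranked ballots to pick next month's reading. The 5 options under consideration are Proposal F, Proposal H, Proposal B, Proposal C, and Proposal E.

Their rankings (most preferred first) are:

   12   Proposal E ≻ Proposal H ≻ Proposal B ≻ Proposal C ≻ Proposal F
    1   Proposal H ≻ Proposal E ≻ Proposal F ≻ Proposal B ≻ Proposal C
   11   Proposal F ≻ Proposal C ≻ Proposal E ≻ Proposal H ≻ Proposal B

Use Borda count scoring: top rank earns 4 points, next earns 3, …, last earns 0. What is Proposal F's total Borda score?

Borda scores:
  Proposal F: 12·0 + 2 + 11·4 = 46
  Proposal H: 12·3 + 4 + 11·1 = 51
  Proposal B: 12·2 + 1 + 11·0 = 25
  Proposal C: 12·1 + 0 + 11·3 = 45
  Proposal E: 12·4 + 3 + 11·2 = 73

46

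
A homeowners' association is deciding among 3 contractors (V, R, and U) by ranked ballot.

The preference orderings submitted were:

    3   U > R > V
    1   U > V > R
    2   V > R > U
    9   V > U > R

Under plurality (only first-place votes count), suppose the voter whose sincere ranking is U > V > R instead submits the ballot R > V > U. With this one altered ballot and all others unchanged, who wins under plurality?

V

First-place totals with the altered ballot: V 11, R 1, U 3.
The winner is unchanged: still V.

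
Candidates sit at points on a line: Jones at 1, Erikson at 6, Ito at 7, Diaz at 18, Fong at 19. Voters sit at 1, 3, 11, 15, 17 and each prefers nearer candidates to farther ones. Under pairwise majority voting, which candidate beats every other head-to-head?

With single-peaked preferences on a line, the Condorcet winner is the candidate closest to the median voter.
The median voter (position 11) is closest to Ito at 7.
Check: Ito vs Fong — voters closer to Ito: 3 of 5.

Ito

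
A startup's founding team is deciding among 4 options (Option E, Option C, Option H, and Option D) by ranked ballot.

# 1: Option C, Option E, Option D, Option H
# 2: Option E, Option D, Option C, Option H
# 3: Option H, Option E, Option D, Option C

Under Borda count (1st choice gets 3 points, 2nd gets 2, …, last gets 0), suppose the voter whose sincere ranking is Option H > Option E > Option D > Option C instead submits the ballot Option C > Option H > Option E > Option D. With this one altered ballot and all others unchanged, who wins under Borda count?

Option C

Borda totals with the altered ballot: Option E 6, Option C 7, Option H 2, Option D 3.
The switch changes the winner from Option E to Option C.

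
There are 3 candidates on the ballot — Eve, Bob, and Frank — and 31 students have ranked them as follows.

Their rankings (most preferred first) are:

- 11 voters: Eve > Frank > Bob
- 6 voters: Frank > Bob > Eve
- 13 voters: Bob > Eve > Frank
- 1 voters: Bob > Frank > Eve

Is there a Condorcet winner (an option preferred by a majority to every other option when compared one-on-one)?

No

Head-to-head results (31 voters total):
Eve vs Bob: Bob wins 20–11.
Eve vs Frank: Eve wins 24–7.
Bob vs Frank: Frank wins 17–14.
No candidate beats all others: Eve beats Frank beats Bob beats Eve, a majority cycle.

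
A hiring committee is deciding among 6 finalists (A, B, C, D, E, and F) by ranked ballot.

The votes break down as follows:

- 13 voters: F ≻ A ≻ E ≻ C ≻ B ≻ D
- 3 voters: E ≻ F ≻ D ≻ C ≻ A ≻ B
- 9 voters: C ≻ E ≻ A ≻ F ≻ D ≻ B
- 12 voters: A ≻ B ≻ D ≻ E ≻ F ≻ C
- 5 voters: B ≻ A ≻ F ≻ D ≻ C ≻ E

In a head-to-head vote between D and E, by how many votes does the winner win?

8

Ballots ranking D above E: 12+5 = 17.
Ballots ranking E above D: 13+3+9 = 25.
E wins 25–17, a margin of 8.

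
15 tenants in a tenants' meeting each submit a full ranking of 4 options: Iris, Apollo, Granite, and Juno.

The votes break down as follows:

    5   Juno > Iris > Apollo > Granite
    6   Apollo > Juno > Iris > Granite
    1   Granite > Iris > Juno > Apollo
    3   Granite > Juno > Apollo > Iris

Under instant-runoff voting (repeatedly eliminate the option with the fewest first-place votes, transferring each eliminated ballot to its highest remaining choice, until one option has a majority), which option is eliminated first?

Round 1: Apollo 6, Juno 5, Granite 4, Iris 0. Iris has the fewest and is eliminated.
Round 2: Apollo 6, Juno 5, Granite 4. Granite has the fewest and is eliminated.
Round 3: Juno 9, Apollo 6. Juno has a majority.

Iris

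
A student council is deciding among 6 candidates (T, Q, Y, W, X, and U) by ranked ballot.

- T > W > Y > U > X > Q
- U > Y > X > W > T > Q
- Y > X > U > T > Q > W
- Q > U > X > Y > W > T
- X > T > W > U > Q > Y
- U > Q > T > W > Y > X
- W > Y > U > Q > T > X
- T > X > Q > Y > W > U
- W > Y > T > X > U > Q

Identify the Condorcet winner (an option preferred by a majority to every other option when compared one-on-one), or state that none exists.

Head-to-head results (9 voters total):
T vs Q: T wins 6–3.
T vs Y: Y wins 5–4.
T vs W: T wins 5–4.
T vs X: T wins 5–4.
T vs U: U wins 5–4.
Q vs Y: Y wins 5–4.
Q vs W: W wins 5–4.
Q vs X: X wins 6–3.
Q vs U: U wins 7–2.
Y vs W: W wins 5–4.
Y vs X: Y wins 6–3.
Y vs U: Y wins 5–4.
W vs X: X wins 5–4.
W vs U: W wins 5–4.
X vs U: U wins 5–4.
No candidate beats all others: T beats W beats Y beats T, a majority cycle.

No Condorcet winner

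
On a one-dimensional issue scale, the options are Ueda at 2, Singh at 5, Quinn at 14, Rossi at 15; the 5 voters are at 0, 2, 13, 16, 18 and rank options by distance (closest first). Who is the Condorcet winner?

Quinn

With single-peaked preferences on a line, the Condorcet winner is the candidate closest to the median voter.
The median voter (position 13) is closest to Quinn at 14.
Check: Quinn vs Rossi — voters closer to Quinn: 3 of 5.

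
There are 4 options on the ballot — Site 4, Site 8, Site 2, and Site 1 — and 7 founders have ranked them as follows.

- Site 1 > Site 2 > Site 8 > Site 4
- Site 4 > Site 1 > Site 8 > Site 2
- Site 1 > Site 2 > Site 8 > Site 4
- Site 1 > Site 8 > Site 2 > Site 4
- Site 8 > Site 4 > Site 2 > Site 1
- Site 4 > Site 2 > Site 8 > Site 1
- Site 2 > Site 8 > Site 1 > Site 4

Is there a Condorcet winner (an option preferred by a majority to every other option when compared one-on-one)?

Yes

Head-to-head results (7 voters total):
Site 4 vs Site 8: Site 8 wins 5–2.
Site 4 vs Site 2: Site 2 wins 4–3.
Site 4 vs Site 1: Site 1 wins 4–3.
Site 8 vs Site 2: Site 2 wins 4–3.
Site 8 vs Site 1: Site 1 wins 4–3.
Site 2 vs Site 1: Site 1 wins 4–3.
Site 1 beats each rival — Site 4 (4–3), Site 8 (4–3), Site 2 (4–3) — so Site 1 is the Condorcet winner.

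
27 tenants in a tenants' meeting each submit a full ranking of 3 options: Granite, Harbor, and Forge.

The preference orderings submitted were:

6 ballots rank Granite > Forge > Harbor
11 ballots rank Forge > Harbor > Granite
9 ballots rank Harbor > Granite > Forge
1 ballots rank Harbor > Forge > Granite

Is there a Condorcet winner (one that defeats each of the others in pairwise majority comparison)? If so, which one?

Head-to-head results (27 voters total):
Granite vs Harbor: Harbor wins 21–6.
Granite vs Forge: Granite wins 15–12.
Harbor vs Forge: Forge wins 17–10.
No candidate beats all others: Granite beats Forge beats Harbor beats Granite, a majority cycle.

There is no Condorcet winner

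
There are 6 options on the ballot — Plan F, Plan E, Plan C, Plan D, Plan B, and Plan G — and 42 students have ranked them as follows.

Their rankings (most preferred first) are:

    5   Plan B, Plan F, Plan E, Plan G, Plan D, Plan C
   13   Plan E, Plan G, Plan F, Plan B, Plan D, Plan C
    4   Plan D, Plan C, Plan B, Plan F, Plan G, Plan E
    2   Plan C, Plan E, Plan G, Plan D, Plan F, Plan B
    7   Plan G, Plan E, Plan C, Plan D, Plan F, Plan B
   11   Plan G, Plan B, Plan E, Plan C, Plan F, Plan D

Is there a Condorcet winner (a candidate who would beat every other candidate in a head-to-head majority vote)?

Yes

Head-to-head results (42 voters total):
Plan F vs Plan E: Plan E wins 33–9.
Plan F vs Plan C: Plan C wins 24–18.
Plan F vs Plan D: Plan F wins 29–13.
Plan F vs Plan B: Plan F wins 22–20.
Plan F vs Plan G: Plan G wins 33–9.
Plan E vs Plan C: Plan E wins 36–6.
Plan E vs Plan D: Plan E wins 38–4.
Plan E vs Plan B: Plan E wins 22–20.
Plan E vs Plan G: Plan G wins 22–20.
Plan C vs Plan D: Plan D wins 22–20.
Plan C vs Plan B: Plan B wins 29–13.
Plan C vs Plan G: Plan G wins 36–6.
Plan D vs Plan B: Plan B wins 29–13.
Plan D vs Plan G: Plan G wins 38–4.
Plan B vs Plan G: Plan G wins 33–9.
Plan G beats each rival — Plan F (33–9), Plan E (22–20), Plan C (36–6), Plan D (38–4), Plan B (33–9) — so Plan G is the Condorcet winner.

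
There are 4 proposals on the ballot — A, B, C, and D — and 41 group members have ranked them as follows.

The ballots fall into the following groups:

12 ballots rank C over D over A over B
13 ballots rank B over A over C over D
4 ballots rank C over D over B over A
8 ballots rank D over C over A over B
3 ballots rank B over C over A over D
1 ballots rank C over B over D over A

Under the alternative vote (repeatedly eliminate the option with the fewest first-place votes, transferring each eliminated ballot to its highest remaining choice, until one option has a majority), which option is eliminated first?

Round 1: C 17, B 16, D 8, A 0. A has the fewest and is eliminated.
Round 2: C 17, B 16, D 8. D has the fewest and is eliminated.
Round 3: C 25, B 16. C has a majority.

A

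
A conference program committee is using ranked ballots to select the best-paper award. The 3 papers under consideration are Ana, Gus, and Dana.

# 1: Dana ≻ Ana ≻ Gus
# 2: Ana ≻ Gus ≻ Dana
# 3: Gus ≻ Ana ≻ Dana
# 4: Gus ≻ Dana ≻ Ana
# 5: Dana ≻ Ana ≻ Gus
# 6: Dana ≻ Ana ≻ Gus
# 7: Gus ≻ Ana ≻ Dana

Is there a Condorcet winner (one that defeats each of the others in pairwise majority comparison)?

No

Head-to-head results (7 voters total):
Ana vs Gus: Ana wins 4–3.
Ana vs Dana: Dana wins 4–3.
Gus vs Dana: Gus wins 4–3.
No candidate beats all others: Ana beats Gus beats Dana beats Ana, a majority cycle.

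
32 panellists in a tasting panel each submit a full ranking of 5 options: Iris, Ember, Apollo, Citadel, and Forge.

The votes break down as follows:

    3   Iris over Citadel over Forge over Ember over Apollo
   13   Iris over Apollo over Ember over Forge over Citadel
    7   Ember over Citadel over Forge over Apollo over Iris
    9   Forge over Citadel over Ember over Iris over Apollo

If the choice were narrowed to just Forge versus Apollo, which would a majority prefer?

Forge

Ballots ranking Forge above Apollo: 3+7+9 = 19.
Ballots ranking Apollo above Forge: 13.
Forge wins the head-to-head, 19–13.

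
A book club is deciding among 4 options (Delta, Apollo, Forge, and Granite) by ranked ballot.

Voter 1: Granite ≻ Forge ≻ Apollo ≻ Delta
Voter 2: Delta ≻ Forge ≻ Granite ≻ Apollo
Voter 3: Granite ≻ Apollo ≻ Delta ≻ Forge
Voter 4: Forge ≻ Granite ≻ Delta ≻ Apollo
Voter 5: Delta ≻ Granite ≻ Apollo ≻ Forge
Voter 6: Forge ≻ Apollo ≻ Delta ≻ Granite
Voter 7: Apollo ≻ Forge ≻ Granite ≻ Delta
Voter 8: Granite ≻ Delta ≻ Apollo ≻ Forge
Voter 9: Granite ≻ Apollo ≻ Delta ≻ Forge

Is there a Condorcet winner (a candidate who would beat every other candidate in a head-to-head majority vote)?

Yes

Head-to-head results (9 voters total):
Delta vs Apollo: Apollo wins 5–4.
Delta vs Forge: Delta wins 5–4.
Delta vs Granite: Granite wins 6–3.
Apollo vs Forge: Apollo wins 5–4.
Apollo vs Granite: Granite wins 7–2.
Forge vs Granite: Granite wins 5–4.
Granite beats each rival — Delta (6–3), Apollo (7–2), Forge (5–4) — so Granite is the Condorcet winner.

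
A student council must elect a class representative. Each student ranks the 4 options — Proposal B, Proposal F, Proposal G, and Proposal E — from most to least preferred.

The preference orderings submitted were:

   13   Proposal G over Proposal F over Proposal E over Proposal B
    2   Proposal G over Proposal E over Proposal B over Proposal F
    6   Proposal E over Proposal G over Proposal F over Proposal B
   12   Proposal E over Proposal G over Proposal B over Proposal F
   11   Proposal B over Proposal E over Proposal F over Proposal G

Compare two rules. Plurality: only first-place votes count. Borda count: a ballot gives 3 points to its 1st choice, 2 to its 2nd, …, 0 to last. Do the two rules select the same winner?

Plurality first-place counts: Proposal B 11, Proposal F 0, Proposal G 15, Proposal E 18 → Proposal E.
Borda totals: Proposal B 47, Proposal F 43, Proposal G 81, Proposal E 93 → Proposal E.
The two rules agree on Proposal E.

Yes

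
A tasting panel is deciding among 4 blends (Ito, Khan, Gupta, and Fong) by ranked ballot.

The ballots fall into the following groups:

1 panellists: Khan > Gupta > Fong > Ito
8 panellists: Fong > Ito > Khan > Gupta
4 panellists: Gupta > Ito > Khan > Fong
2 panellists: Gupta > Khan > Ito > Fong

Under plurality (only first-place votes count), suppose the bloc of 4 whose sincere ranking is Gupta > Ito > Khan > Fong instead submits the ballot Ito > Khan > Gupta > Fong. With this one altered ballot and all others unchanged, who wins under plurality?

Fong

First-place totals with the altered ballot: Ito 4, Khan 1, Gupta 2, Fong 8.
The winner is unchanged: still Fong.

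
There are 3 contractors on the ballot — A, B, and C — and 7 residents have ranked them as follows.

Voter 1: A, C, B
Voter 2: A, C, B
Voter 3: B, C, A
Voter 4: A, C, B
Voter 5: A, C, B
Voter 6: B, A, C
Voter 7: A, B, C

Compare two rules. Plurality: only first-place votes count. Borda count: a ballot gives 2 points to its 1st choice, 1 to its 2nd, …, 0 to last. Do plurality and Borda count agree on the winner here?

Plurality first-place counts: A 5, B 2, C 0 → A.
Borda totals: A 11, B 5, C 5 → A.
The two rules agree on A.

Yes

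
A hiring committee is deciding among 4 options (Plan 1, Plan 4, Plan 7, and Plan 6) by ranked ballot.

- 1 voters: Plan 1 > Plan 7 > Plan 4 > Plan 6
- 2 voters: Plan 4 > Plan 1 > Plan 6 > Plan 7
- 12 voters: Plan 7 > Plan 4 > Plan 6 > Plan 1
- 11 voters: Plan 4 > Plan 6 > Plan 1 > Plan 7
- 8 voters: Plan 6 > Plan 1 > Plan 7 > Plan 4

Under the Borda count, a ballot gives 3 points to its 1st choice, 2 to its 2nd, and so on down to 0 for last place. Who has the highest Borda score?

Plan 4

Borda scores:
  Plan 1: 3 + 2·2 + 12·0 + 11·1 + 8·2 = 34
  Plan 4: 1 + 2·3 + 12·2 + 11·3 + 8·0 = 64
  Plan 7: 2 + 2·0 + 12·3 + 11·0 + 8·1 = 46
  Plan 6: 0 + 2·1 + 12·1 + 11·2 + 8·3 = 60
Plan 4 has the highest total.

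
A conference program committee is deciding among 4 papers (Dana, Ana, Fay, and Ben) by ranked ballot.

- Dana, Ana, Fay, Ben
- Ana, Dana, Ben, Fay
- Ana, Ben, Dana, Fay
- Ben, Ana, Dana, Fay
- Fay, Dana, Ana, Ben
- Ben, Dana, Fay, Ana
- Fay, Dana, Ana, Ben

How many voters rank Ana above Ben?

Ballots ranking Ana above Ben: 5.
Ballots ranking Ben above Ana: 2.
So 5 of 7 voters prefer Ana to Ben.

5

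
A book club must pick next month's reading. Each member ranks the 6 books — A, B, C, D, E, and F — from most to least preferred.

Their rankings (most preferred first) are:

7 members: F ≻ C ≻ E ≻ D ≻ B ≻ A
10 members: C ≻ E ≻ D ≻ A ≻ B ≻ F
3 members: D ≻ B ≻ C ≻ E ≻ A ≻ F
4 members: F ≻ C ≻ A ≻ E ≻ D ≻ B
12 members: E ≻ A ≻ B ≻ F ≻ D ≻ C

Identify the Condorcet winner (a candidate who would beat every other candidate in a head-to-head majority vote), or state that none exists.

None — there is no Condorcet winner

Head-to-head results (36 voters total):
A vs B: A wins 26–10.
A vs C: C wins 24–12.
A vs D: D wins 20–16.
A vs E: E wins 32–4.
A vs F: A wins 25–11.
B vs C: C wins 21–15.
B vs D: D wins 24–12.
B vs E: E wins 33–3.
B vs F: B wins 25–11.
C vs D: C wins 21–15.
C vs E: C wins 24–12.
C vs F: F wins 23–13.
D vs E: E wins 33–3.
D vs F: F wins 23–13.
E vs F: E wins 25–11.
No candidate beats all others: A beats F beats C beats A, a majority cycle.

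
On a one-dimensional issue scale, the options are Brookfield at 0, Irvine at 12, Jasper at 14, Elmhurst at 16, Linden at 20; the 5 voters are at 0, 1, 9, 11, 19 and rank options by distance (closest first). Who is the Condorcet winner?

With single-peaked preferences on a line, the Condorcet winner is the candidate closest to the median voter.
The median voter (position 9) is closest to Irvine at 12.
Check: Irvine vs Jasper — voters closer to Irvine: 4 of 5.

Irvine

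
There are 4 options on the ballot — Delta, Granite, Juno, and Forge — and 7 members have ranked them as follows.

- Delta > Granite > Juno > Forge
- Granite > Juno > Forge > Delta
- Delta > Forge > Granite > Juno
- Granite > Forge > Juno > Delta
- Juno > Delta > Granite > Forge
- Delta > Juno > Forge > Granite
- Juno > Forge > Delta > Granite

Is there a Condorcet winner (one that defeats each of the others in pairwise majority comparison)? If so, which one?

Head-to-head results (7 voters total):
Delta vs Granite: Delta wins 5–2.
Delta vs Juno: Juno wins 4–3.
Delta vs Forge: Delta wins 4–3.
Granite vs Juno: Granite wins 4–3.
Granite vs Forge: Granite wins 4–3.
Juno vs Forge: Juno wins 5–2.
No candidate beats all others: Delta beats Granite beats Juno beats Delta, a majority cycle.

There is no Condorcet winner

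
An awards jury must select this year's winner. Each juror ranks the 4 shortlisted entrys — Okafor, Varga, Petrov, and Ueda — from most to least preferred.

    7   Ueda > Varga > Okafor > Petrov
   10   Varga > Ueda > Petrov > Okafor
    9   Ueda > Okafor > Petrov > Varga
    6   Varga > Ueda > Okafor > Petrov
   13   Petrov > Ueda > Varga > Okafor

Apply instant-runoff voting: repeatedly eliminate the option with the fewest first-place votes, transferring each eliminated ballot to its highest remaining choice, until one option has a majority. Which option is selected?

Ueda

Round 1: Varga 16, Ueda 16, Petrov 13, Okafor 0. Okafor has the fewest and is eliminated.
Round 2: Varga 16, Ueda 16, Petrov 13. Petrov has the fewest and is eliminated.
Round 3: Ueda 29, Varga 16. Ueda has a majority.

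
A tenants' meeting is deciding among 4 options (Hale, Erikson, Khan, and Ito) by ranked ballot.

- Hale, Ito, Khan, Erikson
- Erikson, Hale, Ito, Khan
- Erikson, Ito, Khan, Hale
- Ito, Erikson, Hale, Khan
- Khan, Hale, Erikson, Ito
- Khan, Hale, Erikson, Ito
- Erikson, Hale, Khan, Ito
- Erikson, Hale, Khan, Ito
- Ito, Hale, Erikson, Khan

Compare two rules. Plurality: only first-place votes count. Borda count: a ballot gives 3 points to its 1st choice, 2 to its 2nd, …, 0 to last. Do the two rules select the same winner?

Plurality first-place counts: Hale 1, Erikson 4, Khan 2, Ito 2 → Erikson.
Borda totals: Hale 16, Erikson 17, Khan 10, Ito 11 → Erikson.
The two rules agree on Erikson.

Yes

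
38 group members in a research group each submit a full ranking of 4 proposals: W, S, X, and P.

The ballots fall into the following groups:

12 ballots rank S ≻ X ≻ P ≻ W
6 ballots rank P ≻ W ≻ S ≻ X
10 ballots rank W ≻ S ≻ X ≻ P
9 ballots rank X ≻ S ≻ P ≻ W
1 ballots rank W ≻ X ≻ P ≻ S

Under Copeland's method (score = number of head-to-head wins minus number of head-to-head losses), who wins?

Pairwise results:
  W vs S: S wins 21–17.
  W vs X: X wins 21–17.
  W vs P: P wins 27–11.
  S vs X: S wins 28–10.
  S vs P: S wins 31–7.
  X vs P: X wins 32–6.
Copeland scores (wins − losses):
  W: 0 − 3 = -3
  S: 3 − 0 = 3
  X: 2 − 1 = 1
  P: 1 − 2 = -1
S has the best Copeland score.

S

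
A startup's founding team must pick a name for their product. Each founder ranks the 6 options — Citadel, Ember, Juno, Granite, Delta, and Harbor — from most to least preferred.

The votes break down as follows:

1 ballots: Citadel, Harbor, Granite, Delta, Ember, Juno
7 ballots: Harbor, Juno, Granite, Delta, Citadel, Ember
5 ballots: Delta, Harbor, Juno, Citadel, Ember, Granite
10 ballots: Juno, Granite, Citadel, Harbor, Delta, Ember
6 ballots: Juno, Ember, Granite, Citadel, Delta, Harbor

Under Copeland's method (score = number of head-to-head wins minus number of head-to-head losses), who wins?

Pairwise results:
  Citadel vs Ember: Citadel wins 23–6.
  Citadel vs Juno: Juno wins 28–1.
  Citadel vs Granite: Granite wins 23–6.
  Citadel vs Delta: Citadel wins 17–12.
  Citadel vs Harbor: Citadel wins 17–12.
  Ember vs Juno: Juno wins 28–1.
  Ember vs Granite: Granite wins 18–11.
  Ember vs Delta: Delta wins 23–6.
  Ember vs Harbor: Harbor wins 23–6.
  Juno vs Granite: Juno wins 28–1.
  Juno vs Delta: Juno wins 23–6.
  Juno vs Harbor: Juno wins 16–13.
  Granite vs Delta: Granite wins 24–5.
  Granite vs Harbor: Granite wins 16–13.
  Delta vs Harbor: Harbor wins 18–11.
Copeland scores (wins − losses):
  Citadel: 3 − 2 = 1
  Ember: 0 − 5 = -5
  Juno: 5 − 0 = 5
  Granite: 4 − 1 = 3
  Delta: 1 − 4 = -3
  Harbor: 2 − 3 = -1
Juno has the best Copeland score.

Juno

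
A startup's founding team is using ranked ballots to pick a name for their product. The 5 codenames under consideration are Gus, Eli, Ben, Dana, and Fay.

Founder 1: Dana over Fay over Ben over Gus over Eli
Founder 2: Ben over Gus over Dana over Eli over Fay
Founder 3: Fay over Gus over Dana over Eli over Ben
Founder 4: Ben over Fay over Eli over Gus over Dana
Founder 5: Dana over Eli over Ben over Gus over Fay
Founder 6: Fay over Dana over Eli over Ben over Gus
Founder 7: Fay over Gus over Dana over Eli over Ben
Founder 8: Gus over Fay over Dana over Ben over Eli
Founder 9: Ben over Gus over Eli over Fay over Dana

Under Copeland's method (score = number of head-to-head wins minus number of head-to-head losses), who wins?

Fay

Pairwise results:
  Gus vs Eli: Gus wins 6–3.
  Gus vs Ben: Ben wins 6–3.
  Gus vs Dana: Gus wins 6–3.
  Gus vs Fay: Fay wins 5–4.
  Eli vs Ben: Ben wins 5–4.
  Eli vs Dana: Dana wins 7–2.
  Eli vs Fay: Fay wins 6–3.
  Ben vs Dana: Dana wins 6–3.
  Ben vs Fay: Fay wins 5–4.
  Dana vs Fay: Fay wins 6–3.
Copeland scores (wins − losses):
  Gus: 2 − 2 = 0
  Eli: 0 − 4 = -4
  Ben: 2 − 2 = 0
  Dana: 2 − 2 = 0
  Fay: 4 − 0 = 4
Fay has the best Copeland score.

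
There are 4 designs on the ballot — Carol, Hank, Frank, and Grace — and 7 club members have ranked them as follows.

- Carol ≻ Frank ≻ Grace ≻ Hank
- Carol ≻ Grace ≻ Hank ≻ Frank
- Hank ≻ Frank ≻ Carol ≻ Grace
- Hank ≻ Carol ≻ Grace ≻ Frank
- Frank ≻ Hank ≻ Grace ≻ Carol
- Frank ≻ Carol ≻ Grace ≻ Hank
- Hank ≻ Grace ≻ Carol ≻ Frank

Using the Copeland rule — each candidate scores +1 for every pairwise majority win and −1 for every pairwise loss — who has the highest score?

Hank

Pairwise results:
  Carol vs Hank: Hank wins 4–3.
  Carol vs Frank: Carol wins 4–3.
  Carol vs Grace: Carol wins 5–2.
  Hank vs Frank: Hank wins 4–3.
  Hank vs Grace: Hank wins 4–3.
  Frank vs Grace: Frank wins 4–3.
Copeland scores (wins − losses):
  Carol: 2 − 1 = 1
  Hank: 3 − 0 = 3
  Frank: 1 − 2 = -1
  Grace: 0 − 3 = -3
Hank has the best Copeland score.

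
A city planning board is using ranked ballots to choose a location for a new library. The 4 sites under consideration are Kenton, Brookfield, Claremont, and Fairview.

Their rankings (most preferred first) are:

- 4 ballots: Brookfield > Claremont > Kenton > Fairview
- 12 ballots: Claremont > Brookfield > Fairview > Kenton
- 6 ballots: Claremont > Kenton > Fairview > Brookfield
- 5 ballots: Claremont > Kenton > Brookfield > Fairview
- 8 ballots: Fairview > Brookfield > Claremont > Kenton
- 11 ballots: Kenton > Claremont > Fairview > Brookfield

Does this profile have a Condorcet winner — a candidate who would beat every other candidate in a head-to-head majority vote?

Yes

Head-to-head results (46 voters total):
Kenton vs Brookfield: Brookfield wins 24–22.
Kenton vs Claremont: Claremont wins 35–11.
Kenton vs Fairview: Kenton wins 26–20.
Brookfield vs Claremont: Claremont wins 34–12.
Brookfield vs Fairview: Fairview wins 25–21.
Claremont vs Fairview: Claremont wins 38–8.
Claremont beats each rival — Kenton (35–11), Brookfield (34–12), Fairview (38–8) — so Claremont is the Condorcet winner.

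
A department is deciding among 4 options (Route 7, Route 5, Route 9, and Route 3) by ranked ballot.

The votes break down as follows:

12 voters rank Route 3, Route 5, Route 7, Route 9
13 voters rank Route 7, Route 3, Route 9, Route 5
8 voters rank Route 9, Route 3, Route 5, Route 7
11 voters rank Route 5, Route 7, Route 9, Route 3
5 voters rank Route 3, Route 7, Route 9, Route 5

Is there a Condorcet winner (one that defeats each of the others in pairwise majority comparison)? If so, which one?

Head-to-head results (49 voters total):
Route 7 vs Route 5: Route 5 wins 31–18.
Route 7 vs Route 9: Route 7 wins 41–8.
Route 7 vs Route 3: Route 3 wins 25–24.
Route 5 vs Route 9: Route 9 wins 26–23.
Route 5 vs Route 3: Route 3 wins 38–11.
Route 9 vs Route 3: Route 3 wins 30–19.
Route 3 beats each rival — Route 7 (25–24), Route 5 (38–11), Route 9 (30–19) — so Route 3 is the Condorcet winner.

Route 3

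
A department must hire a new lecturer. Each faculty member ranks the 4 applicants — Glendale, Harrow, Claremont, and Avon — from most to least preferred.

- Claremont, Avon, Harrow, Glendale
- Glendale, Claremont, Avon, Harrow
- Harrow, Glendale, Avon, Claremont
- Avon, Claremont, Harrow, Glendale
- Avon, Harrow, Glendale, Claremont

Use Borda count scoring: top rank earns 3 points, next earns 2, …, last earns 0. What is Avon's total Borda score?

10

Borda scores:
  Glendale: 0 + 3 + 2 + 0 + 1 = 6
  Harrow: 1 + 0 + 3 + 1 + 2 = 7
  Claremont: 3 + 2 + 0 + 2 + 0 = 7
  Avon: 2 + 1 + 1 + 3 + 3 = 10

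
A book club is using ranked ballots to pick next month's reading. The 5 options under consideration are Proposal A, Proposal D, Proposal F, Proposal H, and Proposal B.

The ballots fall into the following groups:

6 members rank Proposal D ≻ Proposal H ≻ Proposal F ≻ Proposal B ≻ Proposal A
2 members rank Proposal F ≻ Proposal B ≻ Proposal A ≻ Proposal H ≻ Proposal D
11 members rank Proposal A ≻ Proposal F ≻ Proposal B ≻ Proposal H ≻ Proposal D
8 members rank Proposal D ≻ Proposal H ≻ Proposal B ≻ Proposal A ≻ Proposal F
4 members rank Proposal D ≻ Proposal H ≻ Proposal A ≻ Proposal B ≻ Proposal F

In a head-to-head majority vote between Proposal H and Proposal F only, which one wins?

Proposal H

Ballots ranking Proposal H above Proposal F: 6+8+4 = 18.
Ballots ranking Proposal F above Proposal H: 2+11 = 13.
Proposal H wins the head-to-head, 18–13.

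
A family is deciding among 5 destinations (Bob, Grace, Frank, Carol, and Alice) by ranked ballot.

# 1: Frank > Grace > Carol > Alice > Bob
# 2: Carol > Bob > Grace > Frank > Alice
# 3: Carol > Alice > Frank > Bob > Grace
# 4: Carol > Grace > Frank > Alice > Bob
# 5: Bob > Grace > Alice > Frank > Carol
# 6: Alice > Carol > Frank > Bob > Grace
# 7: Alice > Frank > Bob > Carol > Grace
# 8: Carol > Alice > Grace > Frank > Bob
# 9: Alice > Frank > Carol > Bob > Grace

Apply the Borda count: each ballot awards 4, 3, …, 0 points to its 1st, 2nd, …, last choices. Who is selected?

Borda scores:
  Bob: 0 + 3 + 1 + 0 + 4 + 1 + 2 + 0 + 1 = 12
  Grace: 3 + 2 + 0 + 3 + 3 + 0 + 0 + 2 + 0 = 13
  Frank: 4 + 1 + 2 + 2 + 1 + 2 + 3 + 1 + 3 = 19
  Carol: 2 + 4 + 4 + 4 + 0 + 3 + 1 + 4 + 2 = 24
  Alice: 1 + 0 + 3 + 1 + 2 + 4 + 4 + 3 + 4 = 22
Carol has the highest total.

Carol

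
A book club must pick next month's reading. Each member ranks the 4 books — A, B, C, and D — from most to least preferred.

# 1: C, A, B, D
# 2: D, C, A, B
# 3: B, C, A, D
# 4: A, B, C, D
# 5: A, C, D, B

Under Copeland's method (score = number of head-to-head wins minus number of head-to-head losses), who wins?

Pairwise results:
  A vs B: A wins 4–1.
  A vs C: C wins 3–2.
  A vs D: A wins 4–1.
  B vs C: C wins 3–2.
  B vs D: B wins 3–2.
  C vs D: C wins 4–1.
Copeland scores (wins − losses):
  A: 2 − 1 = 1
  B: 1 − 2 = -1
  C: 3 − 0 = 3
  D: 0 − 3 = -3
C has the best Copeland score.

C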